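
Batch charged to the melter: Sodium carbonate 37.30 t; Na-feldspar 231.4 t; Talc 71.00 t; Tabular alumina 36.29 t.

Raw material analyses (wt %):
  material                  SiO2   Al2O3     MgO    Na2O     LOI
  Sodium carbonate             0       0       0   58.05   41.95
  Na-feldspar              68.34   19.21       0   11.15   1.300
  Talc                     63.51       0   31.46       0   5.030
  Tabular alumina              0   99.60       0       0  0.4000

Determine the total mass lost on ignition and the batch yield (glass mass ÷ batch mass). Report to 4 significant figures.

Full precision is maintained all the way through. Working values are printed (rounded to 4 significant figures) as written; every reported value undergoes a single rounding. All derived quantities (yield, net glass mass, totals, four oxide percentages, ignition loss) are re-derived in exact precision using the weight values for 353.6 t of glass, exactly as shown in problem or answer.
Ignition loss by material:
  Sodium carbonate: 37.30 × 0.4195 = 15.65 t
  Na-feldspar: 231.4 × 0.01300 = 3.008 t
  Talc: 71.00 × 0.05030 = 3.571 t
  Tabular alumina: 36.29 × 0.004000 = 0.1452 t
Total LOI = 22.37 t
Glass = batch − LOI = 376.0 − 22.37 = 353.6 t

LOI loss = 22.37 t; glass = 353.6 t; yield = 94.05%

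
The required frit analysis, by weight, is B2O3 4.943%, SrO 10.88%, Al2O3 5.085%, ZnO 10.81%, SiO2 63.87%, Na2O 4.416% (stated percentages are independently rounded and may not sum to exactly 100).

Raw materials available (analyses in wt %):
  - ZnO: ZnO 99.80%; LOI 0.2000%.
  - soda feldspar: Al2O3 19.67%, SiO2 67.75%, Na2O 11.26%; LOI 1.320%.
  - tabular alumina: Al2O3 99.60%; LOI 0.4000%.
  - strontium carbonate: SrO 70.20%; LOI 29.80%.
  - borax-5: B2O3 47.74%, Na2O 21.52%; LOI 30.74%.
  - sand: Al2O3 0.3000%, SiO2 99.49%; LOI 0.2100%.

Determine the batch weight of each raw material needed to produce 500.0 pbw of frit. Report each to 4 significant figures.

The working math keeps exact precision in all steps. Intermediates are displayed (rounded to four significant figures) in the working — exactly one rounding is applied to every reported figure; all derived quantities, including six oxide percentages, LOI, net glass mass, yield, totals, are re-derived starting from the weights on 500.0 pbw of glass in exact precision as written in the question or the answer.
Per-oxide target masses for 500.0 pbw frit:
  B2O3: 4.943% × 500.0 = 24.72 pbw
  SrO: 10.88% × 500.0 = 54.40 pbw
  Al2O3: 5.085% × 500.0 = 25.42 pbw
  ZnO: 10.81% × 500.0 = 54.05 pbw
  SiO2: 63.87% × 500.0 = 319.4 pbw
  Na2O: 4.416% × 500.0 = 22.08 pbw
Verifying the oxide balance working from each reported weight, relative to the basis at hand (oxide sums agree with the targets exact up to rounding of places):
  B2O3: 51.77·0.4774 = 24.71 pbw (target 24.72 pbw)
  SrO: 77.49·0.7020 = 54.40 pbw (target 54.40 pbw)
  Al2O3: 97.15·0.1967 + 5.573·0.9960 + 254.8·0.003000 = 25.42 pbw (target 25.42 pbw)
  ZnO: 54.16·0.9980 = 54.05 pbw (target 54.05 pbw)
  SiO2: 97.15·0.6775 + 254.8·0.9949 = 319.3 pbw (target 319.4 pbw)
  Na2O: 97.15·0.1126 + 51.77·0.2152 = 22.08 pbw (target 22.08 pbw)
Mass balance on the glass: total batch − LOI = 500.0 pbw (oxide target masses add up to 500.0 pbw; the stated basis being 500.0 pbw — rounding explains the deltas).
Whole-batch sum: Σ batch = 540.9 pbw; LOI loss = Σ batch·LOI = 40.95 pbw; as yield: glass ÷ batch → 92.43%.

Batch per 500.0 pbw frit:
  ZnO: 54.16 pbw
  soda feldspar: 97.15 pbw
  tabular alumina: 5.573 pbw
  strontium carbonate: 77.49 pbw
  borax-5: 51.77 pbw
  sand: 254.8 pbw
Total batch = 540.9 pbw; LOI loss = 40.95 pbw; yield = 92.43%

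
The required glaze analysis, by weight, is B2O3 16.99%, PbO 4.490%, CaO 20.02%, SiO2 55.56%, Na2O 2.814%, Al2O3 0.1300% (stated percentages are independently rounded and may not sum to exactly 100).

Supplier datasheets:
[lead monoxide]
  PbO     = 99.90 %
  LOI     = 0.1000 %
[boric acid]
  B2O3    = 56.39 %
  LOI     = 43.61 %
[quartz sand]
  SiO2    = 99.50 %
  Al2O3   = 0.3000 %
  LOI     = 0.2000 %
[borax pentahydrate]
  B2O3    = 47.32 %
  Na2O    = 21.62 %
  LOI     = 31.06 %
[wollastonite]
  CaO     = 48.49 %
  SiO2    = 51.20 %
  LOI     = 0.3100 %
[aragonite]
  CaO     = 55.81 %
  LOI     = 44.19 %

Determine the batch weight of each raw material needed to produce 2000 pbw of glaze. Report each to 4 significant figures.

The working math keeps full float precision in all steps. In-progress results appear, with 4-significant-digit rounding, when written out — each reported figure is rounded exactly once — the derived quantities (the six compositions, LOI, totals, glass mass, the yield) are computed in full precision from the batch weights at 2000 pbw of glass, exactly as printed in the question or the answer.
Oxide mass targets, per 2000 pbw glaze:
  B2O3: 16.99% × 2000 = 339.8 pbw
  PbO: 4.490% × 2000 = 89.80 pbw
  CaO: 20.02% × 2000 = 400.4 pbw
  SiO2: 55.56% × 2000 = 1111 pbw
  Na2O: 2.814% × 2000 = 56.28 pbw
  Al2O3: 0.1300% × 2000 = 2.600 pbw
Checking each oxide sum per the reported batch figures, relative to the basis at hand (summed amounts equal target values exact up to rounding of places):
  B2O3: 384.1·0.5639 + 260.3·0.4732 = 339.8 pbw (target 339.8 pbw)
  PbO: 89.89·0.9990 = 89.80 pbw (target 89.80 pbw)
  CaO: 486.1·0.4849 + 295.1·0.5581 = 400.4 pbw (target 400.4 pbw)
  SiO2: 866.7·0.9950 + 486.1·0.5120 = 1111 pbw (target 1111 pbw)
  Na2O: 260.3·0.2162 = 56.28 pbw (target 56.28 pbw)
  Al2O3: 866.7·0.003000 = 2.600 pbw (target 2.600 pbw)
The glass-mass cross-check: total charge less LOI = 2000 pbw (oxide target masses add up to 2000 pbw; basis as stated: 2000 pbw — differing by rounding only).
Total batch = Σ batch = 2382 pbw; Σ batch·LOI gives LOI loss = 382.1 pbw; the yield ratio, glass ÷ batch: 83.96%.

Batch per 2000 pbw glaze:
  lead monoxide: 89.89 pbw
  boric acid: 384.1 pbw
  quartz sand: 866.7 pbw
  borax pentahydrate: 260.3 pbw
  wollastonite: 486.1 pbw
  aragonite: 295.1 pbw
Total batch = 2382 pbw; LOI loss = 382.1 pbw; yield = 83.96%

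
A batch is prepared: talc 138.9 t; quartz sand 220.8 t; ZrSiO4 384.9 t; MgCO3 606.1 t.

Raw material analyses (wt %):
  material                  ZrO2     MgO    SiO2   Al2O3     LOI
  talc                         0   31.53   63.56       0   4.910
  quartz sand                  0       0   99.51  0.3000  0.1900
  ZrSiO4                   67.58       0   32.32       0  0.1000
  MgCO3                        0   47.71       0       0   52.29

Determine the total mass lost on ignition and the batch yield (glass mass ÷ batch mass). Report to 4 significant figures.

Mid-chain values are displayed rounded to four significant digits between the steps. Each numeric step holds exact precision at each step; each reported result undergoes a single rounding; derived quantities are carried using the weight values per 1026 t of glass at full float precision (four oxide percentages, the yield, totals, ignition loss, net glass mass), as set out in either problem or answer.
Per-material ignition loss:
  talc: 138.9 × 0.04910 = 6.820 t
  quartz sand: 220.8 × 0.001900 = 0.4195 t
  ZrSiO4: 384.9 × 0.001000 = 0.3849 t
  MgCO3: 606.1 × 0.5229 = 316.9 t
Total LOI = 324.6 t
Glass = batch − LOI = 1351 − 324.6 = 1026 t

LOI loss = 324.6 t; glass = 1026 t; yield = 75.97%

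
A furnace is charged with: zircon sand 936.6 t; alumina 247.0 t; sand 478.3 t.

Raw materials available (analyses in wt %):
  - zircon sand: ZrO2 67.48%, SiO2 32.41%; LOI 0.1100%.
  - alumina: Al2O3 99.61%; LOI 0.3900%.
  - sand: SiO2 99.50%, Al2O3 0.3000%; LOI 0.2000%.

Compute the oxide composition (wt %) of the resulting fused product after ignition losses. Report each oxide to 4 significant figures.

Each numeric step keeps full precision through the solve; working values are printed with 4-significant-digit rounding when written out. A single rounding completes each reported result — derived quantities, which include totals, ignition loss, glass mass, three oxide percentages, yield, are computed at full precision, precisely as stated by the problem or answer text, from the weighed amounts at 1659 t of glass.
Mass of each oxide from the mix:
  ZrO2: 936.6·0.6748 = 632.0 t
  SiO2: 936.6·0.3241 + 478.3·0.9950 = 779.5 t
  Al2O3: 247.0·0.9961 + 478.3·0.003000 = 247.5 t
LOI: 936.6·0.001100 + 247.0·0.003900 + 478.3·0.002000 = 2.950 t
batch − LOI leaves glass = 1662 − 2.950 = 1659 t (matching Σ of the oxides)
percent by weight: oxide/glass ×100

Glass mass = 1659 t (batch 1662 − LOI 2.950).
Composition: ZrO2 38.10%, SiO2 46.99%, Al2O3 14.92%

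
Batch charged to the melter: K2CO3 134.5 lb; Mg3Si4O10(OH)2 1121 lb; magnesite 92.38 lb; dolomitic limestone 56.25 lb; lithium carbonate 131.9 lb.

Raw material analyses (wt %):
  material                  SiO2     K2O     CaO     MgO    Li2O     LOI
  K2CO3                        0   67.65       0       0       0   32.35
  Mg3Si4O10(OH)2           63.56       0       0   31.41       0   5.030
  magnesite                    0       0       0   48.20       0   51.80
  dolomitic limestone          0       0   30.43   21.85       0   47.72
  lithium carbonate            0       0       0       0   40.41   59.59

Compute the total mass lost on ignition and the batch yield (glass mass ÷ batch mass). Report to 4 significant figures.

LOI loss = 253.2 lb; glass = 1283 lb; yield = 83.52%

The whole derivation maintains full precision from first step to last; mid-chain values are rounded to 4 significant digits when quoted. Each reported value takes exactly one rounding — the derived quantities, including glass mass, LOI, yield, five oxide percentages, totals, are computed from the weighed amounts per 1283 lb of glass in full precision, exactly as shown in either problem or answer.
Material-by-material LOI:
  K2CO3: 134.5 × 0.3235 = 43.51 lb
  Mg3Si4O10(OH)2: 1121 × 0.05030 = 56.39 lb
  magnesite: 92.38 × 0.5180 = 47.85 lb
  dolomitic limestone: 56.25 × 0.4772 = 26.84 lb
  lithium carbonate: 131.9 × 0.5959 = 78.60 lb
Total LOI = 253.2 lb
Glass = batch − LOI = 1536 − 253.2 = 1283 lb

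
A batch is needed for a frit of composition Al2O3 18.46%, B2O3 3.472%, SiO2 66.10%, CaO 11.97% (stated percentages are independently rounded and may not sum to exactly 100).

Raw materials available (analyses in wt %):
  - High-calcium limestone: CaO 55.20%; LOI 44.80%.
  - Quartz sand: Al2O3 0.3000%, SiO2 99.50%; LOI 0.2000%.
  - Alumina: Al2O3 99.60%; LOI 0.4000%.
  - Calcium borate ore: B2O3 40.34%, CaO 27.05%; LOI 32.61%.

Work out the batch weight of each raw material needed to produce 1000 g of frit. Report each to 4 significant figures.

Batch per 1000 g frit:
  High-calcium limestone: 174.7 g
  Quartz sand: 664.3 g
  Alumina: 183.3 g
  Calcium borate ore: 86.07 g
Total batch = 1108 g; LOI loss = 108.4 g; yield = 90.22%

All internal work keeps exact precision through every step — mid-chain values are shown, rounded to four significant digits, when written out; every reported value takes a single rounding; all derived quantities (LOI, net glass mass, totals, the four compositions, yield) are carried in full float precision from the batch weights on 1000 g of glass as written in the problem or answer text.
The oxide mass targets at 1000 g frit:
  Al2O3: 18.46% × 1000 = 184.6 g
  B2O3: 3.472% × 1000 = 34.72 g
  SiO2: 66.10% × 1000 = 661.0 g
  CaO: 11.97% × 1000 = 119.7 g
Per-oxide balance check per the reported batch figures, per the basis as stated (sum by sum, the targets are met within answer rounding):
  Al2O3: 664.3·0.003000 + 183.3·0.9960 = 184.6 g (target 184.6 g)
  B2O3: 86.07·0.4034 = 34.72 g (target 34.72 g)
  SiO2: 664.3·0.9950 = 661.0 g (target 661.0 g)
  CaO: 174.7·0.5520 + 86.07·0.2705 = 119.7 g (target 119.7 g)
Mass balance on the glass: whole batch net of LOI = 1000 g (the Σ of target masses is 1000 g; the stated basis being 1000 g — deltas are rounding alone).
Summing the batch: Σ batch = 1108 g; LOI loss = Σ batch·LOI = 108.4 g; yield: glass divided by total = 90.22%.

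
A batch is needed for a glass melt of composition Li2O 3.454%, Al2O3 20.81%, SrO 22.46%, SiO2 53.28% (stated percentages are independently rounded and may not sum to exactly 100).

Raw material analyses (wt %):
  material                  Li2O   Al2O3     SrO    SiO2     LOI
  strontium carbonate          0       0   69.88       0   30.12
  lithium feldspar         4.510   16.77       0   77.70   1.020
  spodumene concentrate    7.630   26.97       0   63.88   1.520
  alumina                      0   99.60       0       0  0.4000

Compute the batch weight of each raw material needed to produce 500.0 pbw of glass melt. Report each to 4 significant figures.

Batch per 500.0 pbw glass melt:
  strontium carbonate: 160.7 pbw
  lithium feldspar: 305.0 pbw
  spodumene concentrate: 46.08 pbw
  alumina: 40.64 pbw
Total batch = 552.4 pbw; LOI loss = 52.38 pbw; yield = 90.52%

Intermediates appear (rounded to four significant digits) when written out — the working math runs at full float precision all the way through — a single rounding produces each reported result. All derived quantities (the yield, totals, net glass mass, LOI, the four compositions) are recomputed at full precision using the weight values for 500.0 pbw of glass exactly as shown in the question or the answer.
Target oxide masses per 500.0 pbw glass melt:
  Li2O: 3.454% × 500.0 = 17.27 pbw
  Al2O3: 20.81% × 500.0 = 104.0 pbw
  SrO: 22.46% × 500.0 = 112.3 pbw
  SiO2: 53.28% × 500.0 = 266.4 pbw
Balance tally, oxide-wise, working from each reported weight, at the basis given (sums match the target masses modulo rounding of the values):
  Li2O: 305.0·0.04510 + 46.08·0.07630 = 17.27 pbw (target 17.27 pbw)
  Al2O3: 305.0·0.1677 + 46.08·0.2697 + 40.64·0.9960 = 104.1 pbw (target 104.0 pbw)
  SrO: 160.7·0.6988 = 112.3 pbw (target 112.3 pbw)
  SiO2: 305.0·0.7770 + 46.08·0.6388 = 266.4 pbw (target 266.4 pbw)
Auditing the glass mass value: total batch − LOI = 500.0 pbw (the Σ of target masses is 500.0 pbw; with the basis standing at 500.0 pbw — a pure rounding effect).
Batch total: Σ batch = 552.4 pbw; Σ batch·LOI gives LOI loss = 52.38 pbw; as yield: glass ÷ batch → 90.52%.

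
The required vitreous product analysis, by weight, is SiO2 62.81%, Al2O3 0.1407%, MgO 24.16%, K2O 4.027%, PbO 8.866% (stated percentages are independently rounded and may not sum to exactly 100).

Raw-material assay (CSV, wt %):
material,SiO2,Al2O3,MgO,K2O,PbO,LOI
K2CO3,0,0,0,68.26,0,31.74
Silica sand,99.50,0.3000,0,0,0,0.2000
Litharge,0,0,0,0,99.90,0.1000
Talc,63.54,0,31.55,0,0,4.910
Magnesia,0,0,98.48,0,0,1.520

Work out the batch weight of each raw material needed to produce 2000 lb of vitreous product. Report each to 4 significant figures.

The working math carries full precision at every stage — the intermediate values are shown rounded off to 4 significant figures between the steps; exactly one rounding lands on every reported number. Derived quantities (totals, the five compositions, ignition loss, yield, net glass mass) are carried starting from the weights per 2000 lb of glass in full float precision as written in either problem or answer.
Target oxide masses per 2000 lb vitreous product:
  SiO2: 62.81% × 2000 = 1256 lb
  Al2O3: 0.1407% × 2000 = 2.814 lb
  MgO: 24.16% × 2000 = 483.2 lb
  K2O: 4.027% × 2000 = 80.54 lb
  PbO: 8.866% × 2000 = 177.3 lb
Checking each oxide sum given the weights on record, on the stated basis (sums match the target masses up to rounding of the answer):
  SiO2: 938.0·0.9950 + 508.2·0.6354 = 1256 lb (target 1256 lb)
  Al2O3: 938.0·0.003000 = 2.814 lb (target 2.814 lb)
  MgO: 508.2·0.3155 + 327.9·0.9848 = 483.3 lb (target 483.2 lb)
  K2O: 118.0·0.6826 = 80.55 lb (target 80.54 lb)
  PbO: 177.5·0.9990 = 177.3 lb (target 177.3 lb)
Glass-mass bookkeeping: total batch − LOI = 2000 lb (oxide target masses add up to 2000 lb; basis as stated: 2000 lb — any gap is answer rounding).
Batch total: Σ batch = 2070 lb; ignition loss, Σ(batch × LOI) = 69.44 lb; the yield ratio, glass ÷ batch: 96.64%.

Batch per 2000 lb vitreous product:
  K2CO3: 118.0 lb
  Silica sand: 938.0 lb
  Litharge: 177.5 lb
  Talc: 508.2 lb
  Magnesia: 327.9 lb
Total batch = 2070 lb; LOI loss = 69.44 lb; yield = 96.64%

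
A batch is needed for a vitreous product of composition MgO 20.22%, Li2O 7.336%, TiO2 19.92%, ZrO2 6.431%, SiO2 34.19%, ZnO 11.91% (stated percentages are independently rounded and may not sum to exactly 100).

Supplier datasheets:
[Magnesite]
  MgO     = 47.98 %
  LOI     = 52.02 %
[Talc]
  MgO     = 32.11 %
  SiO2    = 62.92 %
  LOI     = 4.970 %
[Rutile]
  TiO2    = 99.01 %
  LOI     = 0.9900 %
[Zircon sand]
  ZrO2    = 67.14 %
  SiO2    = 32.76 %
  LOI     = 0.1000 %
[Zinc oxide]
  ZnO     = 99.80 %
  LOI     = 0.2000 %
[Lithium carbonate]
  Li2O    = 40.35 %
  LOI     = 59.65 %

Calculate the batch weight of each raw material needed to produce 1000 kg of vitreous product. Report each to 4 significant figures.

Mid-chain values are printed with 4-significant-digit rounding on the page — all arithmetic maintains full float precision from first step to last — exactly one rounding goes into every reported number; all derived quantities (totals, net glass mass, the yield, six oxide percentages, ignition loss) are rebuilt starting from the weights at 1000 kg of glass at exact precision, as given in question or answer.
The oxide mass targets at 1000 kg vitreous product:
  MgO: 20.22% × 1000 = 202.2 kg
  Li2O: 7.336% × 1000 = 73.36 kg
  TiO2: 19.92% × 1000 = 199.2 kg
  ZrO2: 6.431% × 1000 = 64.31 kg
  SiO2: 34.19% × 1000 = 341.9 kg
  ZnO: 11.91% × 1000 = 119.1 kg
Verifying the oxide balance per the reported batch figures, at the basis given (every target is met by its sum once rounding is allowed for):
  MgO: 91.15·0.4798 + 493.5·0.3211 = 202.2 kg (target 202.2 kg)
  Li2O: 181.8·0.4035 = 73.36 kg (target 73.36 kg)
  TiO2: 201.2·0.9901 = 199.2 kg (target 199.2 kg)
  ZrO2: 95.78·0.6714 = 64.31 kg (target 64.31 kg)
  SiO2: 493.5·0.6292 + 95.78·0.3276 = 341.9 kg (target 341.9 kg)
  ZnO: 119.3·0.9980 = 119.1 kg (target 119.1 kg)
Auditing the glass mass value: the batch minus its LOI: 1000 kg (oxide target masses add up to 1000 kg; basis as stated: 1000 kg — any gap is answer rounding).
Adding the batch up: Σ batch = 1183 kg; LOI removed, Σ of batch·LOI: 182.7 kg; as yield: glass ÷ batch → 84.55%.

Batch per 1000 kg vitreous product:
  Magnesite: 91.15 kg
  Talc: 493.5 kg
  Rutile: 201.2 kg
  Zircon sand: 95.78 kg
  Zinc oxide: 119.3 kg
  Lithium carbonate: 181.8 kg
Total batch = 1183 kg; LOI loss = 182.7 kg; yield = 84.55%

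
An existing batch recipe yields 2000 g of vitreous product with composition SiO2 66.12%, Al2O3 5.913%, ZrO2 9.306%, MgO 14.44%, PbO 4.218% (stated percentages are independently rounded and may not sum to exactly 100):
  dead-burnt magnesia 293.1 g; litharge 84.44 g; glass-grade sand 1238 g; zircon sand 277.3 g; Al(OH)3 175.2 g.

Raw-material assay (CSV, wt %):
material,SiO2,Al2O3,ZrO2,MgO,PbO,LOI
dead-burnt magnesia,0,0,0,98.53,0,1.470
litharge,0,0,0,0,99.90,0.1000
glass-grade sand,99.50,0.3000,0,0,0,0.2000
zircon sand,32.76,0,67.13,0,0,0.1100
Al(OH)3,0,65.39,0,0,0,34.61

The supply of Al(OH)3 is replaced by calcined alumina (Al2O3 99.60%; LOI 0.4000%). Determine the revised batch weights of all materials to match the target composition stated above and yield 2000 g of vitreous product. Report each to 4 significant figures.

The whole derivation carries full precision in all steps — in-progress results are printed (rounded to 4 significant digits) when written out. Each reported result takes just one rounding. The derived quantities, including ignition loss, net glass mass, the yield, five oxide percentages, the totals, are re-derived from the weighed amounts on 2000 g of glass in full float precision, exactly as shown in the problem or answer text.
Target masses of each oxide per 2000 g vitreous product:
  SiO2: 66.12% × 2000 = 1322 g
  Al2O3: 5.913% × 2000 = 118.3 g
  ZrO2: 9.306% × 2000 = 186.1 g
  MgO: 14.44% × 2000 = 288.8 g
  PbO: 4.218% × 2000 = 84.36 g
Checking each oxide sum using the reported weights, versus the basis set out (delivered sums recover each target up to rounding of the answer):
  SiO2: 1238·0.9950 + 277.3·0.3276 = 1323 g (target 1322 g)
  Al2O3: 1238·0.003000 + 115.0·0.9960 = 118.3 g (target 118.3 g)
  ZrO2: 277.3·0.6713 = 186.2 g (target 186.1 g)
  MgO: 293.1·0.9853 = 288.8 g (target 288.8 g)
  PbO: 84.44·0.9990 = 84.36 g (target 84.36 g)
Glass-mass sanity pass: batch total minus LOI = 2000 g (the Σ of target masses is 2000 g; the stated basis being 2000 g — deltas are rounding alone).
Batch grand total — Σ batch = 2008 g; ignition loss, Σ(batch × LOI) = 7.634 g; yield: glass divided by total = 99.62%.

Revised batch per 2000 g vitreous product:
  dead-burnt magnesia: 293.1 g
  litharge: 84.44 g
  glass-grade sand: 1238 g
  zircon sand: 277.3 g
  calcined alumina: 115.0 g
Total batch = 2008 g; LOI loss = 7.634 g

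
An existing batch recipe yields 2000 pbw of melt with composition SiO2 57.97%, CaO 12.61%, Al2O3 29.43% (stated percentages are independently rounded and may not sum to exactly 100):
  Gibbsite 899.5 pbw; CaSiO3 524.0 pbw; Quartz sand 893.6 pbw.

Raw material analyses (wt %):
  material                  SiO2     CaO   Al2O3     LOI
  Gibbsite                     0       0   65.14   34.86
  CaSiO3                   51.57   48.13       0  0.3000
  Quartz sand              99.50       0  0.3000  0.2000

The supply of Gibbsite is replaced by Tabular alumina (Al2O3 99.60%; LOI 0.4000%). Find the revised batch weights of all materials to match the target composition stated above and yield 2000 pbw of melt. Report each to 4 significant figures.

Revised batch per 2000 pbw melt:
  Tabular alumina: 588.3 pbw
  CaSiO3: 524.0 pbw
  Quartz sand: 893.6 pbw
Total batch = 2006 pbw; LOI loss = 5.712 pbw

All internal work holds full float precision in every operation. Mid-chain values are printed, rounded to 4 significant digits, on the page. Each reported result takes exactly one rounding — derived quantities (three oxide percentages, glass mass, yield, ignition loss, the totals) are re-derived in full float precision from the batch weights on 2000 pbw of glass, as set out in either problem or answer.
The oxide mass targets at 2000 pbw melt:
  SiO2: 57.97% × 2000 = 1159 pbw
  CaO: 12.61% × 2000 = 252.2 pbw
  Al2O3: 29.43% × 2000 = 588.6 pbw
Oxide-by-oxide audit from the weights as reported, at the basis given (sums match the target masses within answer rounding):
  SiO2: 524.0·0.5157 + 893.6·0.9950 = 1159 pbw (target 1159 pbw)
  CaO: 524.0·0.4813 = 252.2 pbw (target 252.2 pbw)
  Al2O3: 588.3·0.9960 + 893.6·0.003000 = 588.6 pbw (target 588.6 pbw)
Glass mass check: total charge less LOI = 2000 pbw (the targets, summed, come to 2000 pbw; with the basis standing at 2000 pbw — a pure rounding effect).
Batch total: Σ batch = 2006 pbw; LOI removed, Σ of batch·LOI: 5.712 pbw; as yield: glass ÷ batch → 99.72%.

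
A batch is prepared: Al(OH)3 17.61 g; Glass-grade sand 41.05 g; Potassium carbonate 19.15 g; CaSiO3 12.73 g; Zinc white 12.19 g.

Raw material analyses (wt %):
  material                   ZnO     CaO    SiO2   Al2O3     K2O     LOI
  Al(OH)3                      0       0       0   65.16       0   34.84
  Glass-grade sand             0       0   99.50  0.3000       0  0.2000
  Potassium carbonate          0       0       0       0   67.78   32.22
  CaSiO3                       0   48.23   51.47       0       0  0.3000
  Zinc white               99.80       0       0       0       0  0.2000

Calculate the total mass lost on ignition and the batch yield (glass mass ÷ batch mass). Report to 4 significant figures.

The whole derivation holds full float precision at every stage; the intermediate values are printed with 4-significant-figure rounding at each printed step. Every reported number undergoes a single rounding — the derived quantities, which include net glass mass, yield, the totals, LOI, the five compositions, are recomputed in full precision, exactly as shown in problem or answer, starting from the weights on 90.28 g of glass.
Ignition loss by material:
  Al(OH)3: 17.61 × 0.3484 = 6.135 g
  Glass-grade sand: 41.05 × 0.002000 = 0.08210 g
  Potassium carbonate: 19.15 × 0.3222 = 6.170 g
  CaSiO3: 12.73 × 0.003000 = 0.03819 g
  Zinc white: 12.19 × 0.002000 = 0.02438 g
Total LOI = 12.45 g
Glass = batch − LOI = 102.7 − 12.45 = 90.28 g

LOI loss = 12.45 g; glass = 90.28 g; yield = 87.88%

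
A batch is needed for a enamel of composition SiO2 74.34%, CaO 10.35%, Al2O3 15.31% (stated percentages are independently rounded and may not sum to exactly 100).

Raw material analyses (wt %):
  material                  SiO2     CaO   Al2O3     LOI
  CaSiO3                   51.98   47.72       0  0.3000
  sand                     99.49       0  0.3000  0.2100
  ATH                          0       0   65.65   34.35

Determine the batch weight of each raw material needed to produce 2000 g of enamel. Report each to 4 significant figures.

Batch per 2000 g enamel:
  CaSiO3: 433.8 g
  sand: 1268 g
  ATH: 460.6 g
Total batch = 2162 g; LOI loss = 162.2 g; yield = 92.50%

Working values are printed, with 4-significant-digit rounding, within the worked lines; full precision is kept through every step. Every reported figure takes exactly one rounding. The derived quantities (net glass mass, the totals, ignition loss, yield, three oxide percentages) are recomputed using the weight values at 2000 g of glass at exact precision exactly as shown in the question or the answer.
Target masses of each oxide per 2000 g enamel:
  SiO2: 74.34% × 2000 = 1487 g
  CaO: 10.35% × 2000 = 207.0 g
  Al2O3: 15.31% × 2000 = 306.2 g
Per-oxide balance check on the weights just shown, on the stated basis (delivered sums recover each target net of answer rounding effects):
  SiO2: 433.8·0.5198 + 1268·0.9949 = 1487 g (target 1487 g)
  CaO: 433.8·0.4772 = 207.0 g (target 207.0 g)
  Al2O3: 1268·0.003000 + 460.6·0.6565 = 306.2 g (target 306.2 g)
Consistency of the glass mass: net batch after ignition = 2000 g (targets for the oxides total 2000 g; against the stated basis, 2000 g — differing by rounding only).
Adding the batch up: Σ batch = 2162 g; loss to ignition Σ batch·LOI = 162.2 g; as yield: glass ÷ batch → 92.50%.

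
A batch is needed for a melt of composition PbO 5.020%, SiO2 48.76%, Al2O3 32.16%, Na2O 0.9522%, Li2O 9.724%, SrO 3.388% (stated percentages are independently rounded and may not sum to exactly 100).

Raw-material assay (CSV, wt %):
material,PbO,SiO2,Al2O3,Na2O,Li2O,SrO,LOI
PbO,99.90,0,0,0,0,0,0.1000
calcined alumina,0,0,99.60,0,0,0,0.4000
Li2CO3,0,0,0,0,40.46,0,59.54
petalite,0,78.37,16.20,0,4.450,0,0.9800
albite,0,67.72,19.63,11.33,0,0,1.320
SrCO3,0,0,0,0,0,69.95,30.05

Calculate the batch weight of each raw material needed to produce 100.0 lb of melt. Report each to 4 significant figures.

Each numeric step runs at exact precision through the solve. In-progress results are printed, with 4-significant-figure rounding, on the page; exactly one rounding lands on each reported value — derived quantities are rebuilt in full precision (the six compositions, net glass mass, ignition loss, the yield, the totals) using the weight values for 100.0 lb of glass, precisely as stated by either problem or answer.
The oxide mass targets at 100.0 lb melt:
  PbO: 5.020% × 100.0 = 5.020 lb
  SiO2: 48.76% × 100.0 = 48.76 lb
  Al2O3: 32.16% × 100.0 = 32.16 lb
  Na2O: 0.9522% × 100.0 = 0.9522 lb
  Li2O: 9.724% × 100.0 = 9.724 lb
  SrO: 3.388% × 100.0 = 3.388 lb
Checking each oxide sum using the reported weights, against the basis in use (target by target, the sums agree within answer rounding):
  PbO: 5.025·0.9990 = 5.020 lb (target 5.020 lb)
  SiO2: 54.96·0.7837 + 8.404·0.6772 = 48.76 lb (target 48.76 lb)
  Al2O3: 21.69·0.9960 + 54.96·0.1620 + 8.404·0.1963 = 32.16 lb (target 32.16 lb)
  Na2O: 8.404·0.1133 = 0.9522 lb (target 0.9522 lb)
  Li2O: 17.99·0.4046 + 54.96·0.04450 = 9.724 lb (target 9.724 lb)
  SrO: 4.843·0.6995 = 3.388 lb (target 3.388 lb)
Glass-mass closure: batch total minus LOI = 100.0 lb (oxide target masses add up to 100.0 lb; the stated basis being 100.0 lb — any gap is answer rounding).
Whole-batch sum: Σ batch = 112.9 lb; ignition loss, Σ(batch × LOI) = 12.91 lb; glass ÷ batch gives a yield of 88.57%.

Batch per 100.0 lb melt:
  PbO: 5.025 lb
  calcined alumina: 21.69 lb
  Li2CO3: 17.99 lb
  petalite: 54.96 lb
  albite: 8.404 lb
  SrCO3: 4.843 lb
Total batch = 112.9 lb; LOI loss = 12.91 lb; yield = 88.57%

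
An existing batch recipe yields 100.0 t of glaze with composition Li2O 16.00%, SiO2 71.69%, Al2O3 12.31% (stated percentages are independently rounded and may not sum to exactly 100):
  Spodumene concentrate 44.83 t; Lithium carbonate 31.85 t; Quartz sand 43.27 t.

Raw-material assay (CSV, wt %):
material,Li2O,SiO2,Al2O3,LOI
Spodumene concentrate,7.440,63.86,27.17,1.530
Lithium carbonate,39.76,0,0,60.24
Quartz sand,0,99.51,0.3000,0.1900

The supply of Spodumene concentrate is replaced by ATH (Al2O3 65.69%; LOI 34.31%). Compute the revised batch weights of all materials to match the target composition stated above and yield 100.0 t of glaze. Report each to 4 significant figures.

Revised batch per 100.0 t glaze:
  ATH: 18.41 t
  Lithium carbonate: 40.24 t
  Quartz sand: 72.04 t
Total batch = 130.7 t; LOI loss = 30.69 t

Intermediates appear, rounded to four significant digits, as written — the whole derivation keeps full float precision in all steps. Every reported value is rounded exactly once; the derived quantities are rebuilt in exact precision (glass mass, the three compositions, yield, totals, ignition loss) from the batch weights at 100.0 t of glass as they appear in either problem or answer.
Target oxide masses per 100.0 t glaze:
  Li2O: 16.00% × 100.0 = 16.00 t
  SiO2: 71.69% × 100.0 = 71.69 t
  Al2O3: 12.31% × 100.0 = 12.31 t
Verifying the oxide balance with the batch weights as given, relative to the basis at hand (summed amounts equal target values net of answer rounding effects):
  Li2O: 40.24·0.3976 = 16.00 t (target 16.00 t)
  SiO2: 72.04·0.9951 = 71.69 t (target 71.69 t)
  Al2O3: 18.41·0.6569 + 72.04·0.003000 = 12.31 t (target 12.31 t)
Glass-mass closure: total batch − LOI = 100.0 t (summing oxide targets gives 100.0 t; basis as stated: 100.0 t — differing by rounding only).
Batch grand total — Σ batch = 130.7 t; the LOI term Σ batch·LOI equals 30.69 t; yield: glass divided by total = 76.51%.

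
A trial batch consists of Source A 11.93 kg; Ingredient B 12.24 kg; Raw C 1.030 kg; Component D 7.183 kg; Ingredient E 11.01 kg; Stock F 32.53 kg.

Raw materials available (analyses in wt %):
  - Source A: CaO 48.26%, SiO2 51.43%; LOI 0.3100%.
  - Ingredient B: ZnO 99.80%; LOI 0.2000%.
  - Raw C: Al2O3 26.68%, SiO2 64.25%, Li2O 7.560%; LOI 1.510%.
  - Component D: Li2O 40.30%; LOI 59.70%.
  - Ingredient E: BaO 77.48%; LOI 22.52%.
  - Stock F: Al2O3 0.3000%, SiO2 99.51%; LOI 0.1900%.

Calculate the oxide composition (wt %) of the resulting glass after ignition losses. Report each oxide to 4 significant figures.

Glass mass = 69.02 kg (batch 75.92 − LOI 6.907).
Composition: Al2O3 0.5396%, CaO 8.342%, SiO2 56.75%, BaO 12.36%, Li2O 4.307%, ZnO 17.70%

The intermediate values are shown rounded off to 4 significant figures between the steps. The whole derivation maintains full float precision from first step to last. A single rounding finalizes every reported figure; derived quantities (net glass mass, the six compositions, ignition loss, yield, totals) are computed at exact precision from the weighed amounts for 69.02 kg of glass, as quoted within question or answer.
Delivered oxide masses:
  Al2O3: 1.030·0.2668 + 32.53·0.003000 = 0.3724 kg
  CaO: 11.93·0.4826 = 5.757 kg
  SiO2: 11.93·0.5143 + 1.030·0.6425 + 32.53·0.9951 = 39.17 kg
  BaO: 11.01·0.7748 = 8.531 kg
  Li2O: 1.030·0.07560 + 7.183·0.4030 = 2.973 kg
  ZnO: 12.24·0.9980 = 12.22 kg
LOI: 11.93·0.003100 + 12.24·0.002000 + 1.030·0.01510 + 7.183·0.5970 + 11.01·0.2252 + 32.53·0.001900 = 6.907 kg
Glass mass = batch − LOI = 75.92 − 6.907 = 69.02 kg (the oxide masses sum to this)
wt %: oxide over glass, times 100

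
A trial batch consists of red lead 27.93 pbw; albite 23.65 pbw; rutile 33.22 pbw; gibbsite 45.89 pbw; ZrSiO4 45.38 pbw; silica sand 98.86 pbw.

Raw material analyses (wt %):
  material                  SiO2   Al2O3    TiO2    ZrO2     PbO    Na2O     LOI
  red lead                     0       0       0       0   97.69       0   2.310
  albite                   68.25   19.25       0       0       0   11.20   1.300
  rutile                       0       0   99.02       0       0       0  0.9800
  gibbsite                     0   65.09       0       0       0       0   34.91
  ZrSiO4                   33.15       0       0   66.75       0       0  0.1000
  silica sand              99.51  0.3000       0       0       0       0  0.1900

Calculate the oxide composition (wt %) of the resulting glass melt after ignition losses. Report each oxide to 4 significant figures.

Glass mass = 257.4 pbw (batch 274.9 − LOI 17.53).
Composition: SiO2 50.33%, Al2O3 13.49%, TiO2 12.78%, ZrO2 11.77%, PbO 10.60%, Na2O 1.029%

Mid-chain values are displayed (rounded to four significant digits) within the worked lines. All internal work carries full float precision at all times; every reported number is rounded only once. All derived quantities (ignition loss, yield, the totals, six oxide percentages, glass mass) are rebuilt in full precision starting from the weights for 257.4 pbw of glass, as given in problem or answer.
Delivered oxide masses:
  SiO2: 23.65·0.6825 + 45.38·0.3315 + 98.86·0.9951 = 129.6 pbw
  Al2O3: 23.65·0.1925 + 45.89·0.6509 + 98.86·0.003000 = 34.72 pbw
  TiO2: 33.22·0.9902 = 32.89 pbw
  ZrO2: 45.38·0.6675 = 30.29 pbw
  PbO: 27.93·0.9769 = 27.28 pbw
  Na2O: 23.65·0.1120 = 2.649 pbw
LOI: 27.93·0.02310 + 23.65·0.01300 + 33.22·0.009800 + 45.89·0.3491 + 45.38·0.001000 + 98.86·0.001900 = 17.53 pbw
Glass mass = batch − LOI = 274.9 − 17.53 = 257.4 pbw (= Σ oxide masses)
each oxide over glass, ×100, is wt %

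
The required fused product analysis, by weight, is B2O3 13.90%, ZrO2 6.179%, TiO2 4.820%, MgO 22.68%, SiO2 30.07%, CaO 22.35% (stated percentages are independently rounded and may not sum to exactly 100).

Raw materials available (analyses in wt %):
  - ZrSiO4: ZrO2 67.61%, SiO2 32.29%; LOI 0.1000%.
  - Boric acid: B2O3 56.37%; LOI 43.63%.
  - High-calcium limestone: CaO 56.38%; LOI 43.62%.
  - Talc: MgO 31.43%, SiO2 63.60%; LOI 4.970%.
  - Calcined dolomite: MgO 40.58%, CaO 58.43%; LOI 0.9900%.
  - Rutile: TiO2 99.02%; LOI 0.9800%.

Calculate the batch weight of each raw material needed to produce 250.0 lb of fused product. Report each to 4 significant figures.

The intermediate values are printed, rounded to 4 significant digits, in the printout; all arithmetic runs at exact precision from first step to last — every reported number is rounded just once. Derived quantities (totals, the six compositions, yield, net glass mass, ignition loss) are recomputed in exact precision from the batch weights per 250.0 lb of glass, as set out in question or answer.
Oxide-by-oxide targets in 250.0 lb fused product:
  B2O3: 13.90% × 250.0 = 34.75 lb
  ZrO2: 6.179% × 250.0 = 15.45 lb
  TiO2: 4.820% × 250.0 = 12.05 lb
  MgO: 22.68% × 250.0 = 56.70 lb
  SiO2: 30.07% × 250.0 = 75.18 lb
  CaO: 22.35% × 250.0 = 55.88 lb
Verifying the oxide balance given the weights on record, per the basis as stated (target by target, the sums agree modulo rounding of the values):
  B2O3: 61.65·0.5637 = 34.75 lb (target 34.75 lb)
  ZrO2: 22.85·0.6761 = 15.45 lb (target 15.45 lb)
  TiO2: 12.17·0.9902 = 12.05 lb (target 12.05 lb)
  MgO: 106.6·0.3143 + 57.16·0.4058 = 56.70 lb (target 56.70 lb)
  SiO2: 22.85·0.3229 + 106.6·0.6360 = 75.18 lb (target 75.18 lb)
  CaO: 39.87·0.5638 + 57.16·0.5843 = 55.88 lb (target 55.88 lb)
Auditing the glass mass value: the batch minus its LOI: 250.0 lb (the targets, summed, come to 250.0 lb; basis as stated: 250.0 lb — rounding explains the deltas).
Total batch = Σ batch = 300.3 lb; the LOI term Σ batch·LOI equals 50.30 lb; as yield: glass ÷ batch → 83.25%.

Batch per 250.0 lb fused product:
  ZrSiO4: 22.85 lb
  Boric acid: 61.65 lb
  High-calcium limestone: 39.87 lb
  Talc: 106.6 lb
  Calcined dolomite: 57.16 lb
  Rutile: 12.17 lb
Total batch = 300.3 lb; LOI loss = 50.30 lb; yield = 83.25%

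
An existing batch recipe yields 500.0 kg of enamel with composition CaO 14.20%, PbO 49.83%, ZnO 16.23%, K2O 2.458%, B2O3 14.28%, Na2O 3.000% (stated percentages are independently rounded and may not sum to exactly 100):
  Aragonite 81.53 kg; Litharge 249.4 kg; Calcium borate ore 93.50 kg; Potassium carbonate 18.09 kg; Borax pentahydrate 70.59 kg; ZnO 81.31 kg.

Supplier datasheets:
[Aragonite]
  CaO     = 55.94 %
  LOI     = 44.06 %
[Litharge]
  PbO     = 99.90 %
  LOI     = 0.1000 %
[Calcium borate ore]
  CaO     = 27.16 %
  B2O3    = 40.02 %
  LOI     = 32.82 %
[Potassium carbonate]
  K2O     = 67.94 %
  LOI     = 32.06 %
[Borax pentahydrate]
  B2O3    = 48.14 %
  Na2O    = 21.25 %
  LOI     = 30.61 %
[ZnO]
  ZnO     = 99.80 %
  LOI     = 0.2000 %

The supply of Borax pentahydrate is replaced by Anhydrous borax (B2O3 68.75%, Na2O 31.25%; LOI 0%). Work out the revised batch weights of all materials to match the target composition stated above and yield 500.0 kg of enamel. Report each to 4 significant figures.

The intermediate values are rounded to 4 significant figures when quoted; every computation runs at full float precision end to end — every reported result undergoes a single rounding — all derived quantities (ignition loss, glass mass, yield, totals, six oxide percentages) are re-derived from the weighed amounts for 500.0 kg of glass at full float precision as they appear in question or answer.
Per-oxide target masses for 500.0 kg enamel:
  CaO: 14.20% × 500.0 = 71.00 kg
  PbO: 49.83% × 500.0 = 249.2 kg
  ZnO: 16.23% × 500.0 = 81.15 kg
  K2O: 2.458% × 500.0 = 12.29 kg
  B2O3: 14.28% × 500.0 = 71.40 kg
  Na2O: 3.000% × 500.0 = 15.00 kg
A balance pass over the oxides, on the weights just shown, against the basis in use (every target is met by its sum modulo rounding of the values):
  CaO: 80.34·0.5594 + 95.95·0.2716 = 71.00 kg (target 71.00 kg)
  PbO: 249.4·0.9990 = 249.2 kg (target 249.2 kg)
  ZnO: 81.31·0.9980 = 81.15 kg (target 81.15 kg)
  K2O: 18.09·0.6794 = 12.29 kg (target 12.29 kg)
  B2O3: 95.95·0.4002 + 48.00·0.6875 = 71.40 kg (target 71.40 kg)
  Na2O: 48.00·0.3125 = 15.00 kg (target 15.00 kg)
Glass mass check: whole batch net of LOI = 500.0 kg (per-oxide target masses sum to 500.0 kg; with the basis standing at 500.0 kg — rounding explains the deltas).
Total batch = Σ batch = 573.1 kg; LOI loss = Σ batch·LOI = 73.10 kg; glass ÷ batch gives a yield of 87.24%.

Revised batch per 500.0 kg enamel:
  Aragonite: 80.34 kg
  Litharge: 249.4 kg
  Calcium borate ore: 95.95 kg
  Potassium carbonate: 18.09 kg
  Anhydrous borax: 48.00 kg
  ZnO: 81.31 kg
Total batch = 573.1 kg; LOI loss = 73.10 kg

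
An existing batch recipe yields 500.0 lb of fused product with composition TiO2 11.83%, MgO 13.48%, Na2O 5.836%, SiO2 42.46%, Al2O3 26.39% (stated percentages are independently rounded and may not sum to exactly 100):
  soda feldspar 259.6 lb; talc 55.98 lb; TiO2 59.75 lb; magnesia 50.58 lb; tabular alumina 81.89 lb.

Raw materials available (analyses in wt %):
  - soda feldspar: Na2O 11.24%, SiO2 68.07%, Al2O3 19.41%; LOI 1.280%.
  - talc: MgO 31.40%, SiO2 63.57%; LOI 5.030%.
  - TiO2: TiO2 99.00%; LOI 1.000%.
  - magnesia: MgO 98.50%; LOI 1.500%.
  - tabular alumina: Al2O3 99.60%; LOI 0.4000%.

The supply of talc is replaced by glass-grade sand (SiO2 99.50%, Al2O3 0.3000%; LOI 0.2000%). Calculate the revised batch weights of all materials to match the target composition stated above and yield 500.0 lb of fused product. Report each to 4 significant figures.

The intermediate values are displayed (rounded to four significant figures) in the printout; all arithmetic holds exact precision from first step to last. Exactly one rounding lands on each reported value. Derived quantities are carried in full precision (LOI, totals, net glass mass, the yield, the five compositions) using the weight values for 500.0 lb of glass, exactly as printed in either problem or answer.
Oxide-by-oxide targets in 500.0 lb fused product:
  TiO2: 11.83% × 500.0 = 59.15 lb
  MgO: 13.48% × 500.0 = 67.40 lb
  Na2O: 5.836% × 500.0 = 29.18 lb
  SiO2: 42.46% × 500.0 = 212.3 lb
  Al2O3: 26.39% × 500.0 = 132.0 lb
Mass-balance tally per oxide applying the batch weights above, against the basis in use (sums match the target masses exact up to rounding of places):
  TiO2: 59.75·0.9900 = 59.15 lb (target 59.15 lb)
  MgO: 68.43·0.9850 = 67.40 lb (target 67.40 lb)
  Na2O: 259.6·0.1124 = 29.18 lb (target 29.18 lb)
  SiO2: 259.6·0.6807 + 35.76·0.9950 = 212.3 lb (target 212.3 lb)
  Al2O3: 259.6·0.1941 + 35.76·0.003000 + 81.78·0.9960 = 131.9 lb (target 132.0 lb)
Glass-mass sanity pass: the batch minus its LOI: 500.0 lb (the Σ of target masses is 500.0 lb; versus the stated basis of 500.0 lb — deltas are rounding alone).
Whole-batch sum: Σ batch = 505.3 lb; Σ batch·LOI gives LOI loss = 5.345 lb; glass ÷ batch gives a yield of 98.94%.

Revised batch per 500.0 lb fused product:
  soda feldspar: 259.6 lb
  glass-grade sand: 35.76 lb
  TiO2: 59.75 lb
  magnesia: 68.43 lb
  tabular alumina: 81.78 lb
Total batch = 505.3 lb; LOI loss = 5.345 lb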